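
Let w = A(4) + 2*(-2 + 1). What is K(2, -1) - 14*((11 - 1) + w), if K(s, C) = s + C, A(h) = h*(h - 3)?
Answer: -167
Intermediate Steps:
A(h) = h*(-3 + h)
K(s, C) = C + s
w = 2 (w = 4*(-3 + 4) + 2*(-2 + 1) = 4*1 + 2*(-1) = 4 - 2 = 2)
K(2, -1) - 14*((11 - 1) + w) = (-1 + 2) - 14*((11 - 1) + 2) = 1 - 14*(10 + 2) = 1 - 14*12 = 1 - 168 = -167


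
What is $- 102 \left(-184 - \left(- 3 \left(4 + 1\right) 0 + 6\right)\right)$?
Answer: $19380$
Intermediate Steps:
$- 102 \left(-184 - \left(- 3 \left(4 + 1\right) 0 + 6\right)\right) = - 102 \left(-184 - \left(- 3 \cdot 5 \cdot 0 + 6\right)\right) = - 102 \left(-184 - \left(\left(-3\right) 0 + 6\right)\right) = - 102 \left(-184 - \left(0 + 6\right)\right) = - 102 \left(-184 - 6\right) = \left(-102\right) \left(-190\right) = 19380$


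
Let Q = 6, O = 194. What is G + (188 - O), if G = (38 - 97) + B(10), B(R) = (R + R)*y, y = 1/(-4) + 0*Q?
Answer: -70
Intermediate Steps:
y = -1/4 (y = 1/(-4) + 0*6 = -1/4 + 0 = -1/4 ≈ -0.25000)
B(R) = -R/2 (B(R) = (R + R)*(-1/4) = (2*R)*(-1/4) = -R/2)
G = -64 (G = (38 - 97) - 1/2*10 = -59 - 5 = -64)
G + (188 - O) = -64 + (188 - 1*194) = -64 + (188 - 194) = -64 - 6 = -70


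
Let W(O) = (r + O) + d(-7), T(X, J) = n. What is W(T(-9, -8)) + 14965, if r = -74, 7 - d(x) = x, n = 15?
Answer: 14920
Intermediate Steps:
d(x) = 7 - x
T(X, J) = 15
W(O) = -60 + O (W(O) = (-74 + O) + (7 - 1*(-7)) = (-74 + O) + (7 + 7) = (-74 + O) + 14 = -60 + O)
W(T(-9, -8)) + 14965 = (-60 + 15) + 14965 = -45 + 14965 = 14920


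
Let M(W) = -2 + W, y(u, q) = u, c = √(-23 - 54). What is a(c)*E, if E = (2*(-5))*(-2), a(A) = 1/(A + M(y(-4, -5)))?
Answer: -120/113 - 20*I*√77/113 ≈ -1.0619 - 1.5531*I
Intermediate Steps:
c = I*√77 (c = √(-77) = I*√77 ≈ 8.775*I)
a(A) = 1/(-6 + A) (a(A) = 1/(A + (-2 - 4)) = 1/(A - 6) = 1/(-6 + A))
E = 20 (E = -10*(-2) = 20)
a(c)*E = 20/(-6 + I*√77)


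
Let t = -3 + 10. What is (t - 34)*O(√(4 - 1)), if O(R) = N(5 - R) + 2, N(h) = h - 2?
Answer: -135 + 27*√3 ≈ -88.235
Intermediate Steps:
N(h) = -2 + h
t = 7
O(R) = 5 - R (O(R) = (-2 + (5 - R)) + 2 = (3 - R) + 2 = 5 - R)
(t - 34)*O(√(4 - 1)) = (7 - 34)*(5 - √(4 - 1)) = -27*(5 - √3) = -135 + 27*√3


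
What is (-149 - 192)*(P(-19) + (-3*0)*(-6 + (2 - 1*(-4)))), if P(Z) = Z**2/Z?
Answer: 6479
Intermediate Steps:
P(Z) = Z
(-149 - 192)*(P(-19) + (-3*0)*(-6 + (2 - 1*(-4)))) = (-149 - 192)*(-19 + (-3*0)*(-6 + (2 - 1*(-4)))) = -341*(-19 + 0*(-6 + (2 + 4))) = -341*(-19 + 0*(-6 + 6)) = -341*(-19 + 0*0) = -341*(-19 + 0) = -341*(-19) = 6479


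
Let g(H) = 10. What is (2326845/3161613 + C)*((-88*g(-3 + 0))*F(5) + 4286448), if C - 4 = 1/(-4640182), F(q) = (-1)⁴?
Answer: 7089433521909830464/349296660323 ≈ 2.0296e+7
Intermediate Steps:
F(q) = 1
C = 18560727/4640182 (C = 4 + 1/(-4640182) = 4 - 1/4640182 = 18560727/4640182 ≈ 4.0000)
(2326845/3161613 + C)*((-88*g(-3 + 0))*F(5) + 4286448) = (2326845/3161613 + 18560727/4640182)*(-88*10*1 + 4286448) = (2326845*(1/3161613) + 18560727/4640182)*(-880*1 + 4286448) = (775615/1053871 + 18560727/4640182)*(-880 + 4286448) = (23159606686147/4890153244522)*4285568 = 7089433521909830464/349296660323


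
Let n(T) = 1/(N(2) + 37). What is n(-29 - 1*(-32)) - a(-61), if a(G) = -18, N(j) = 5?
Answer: 757/42 ≈ 18.024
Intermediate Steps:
n(T) = 1/42 (n(T) = 1/(5 + 37) = 1/42)
n(-29 - 1*(-32)) - a(-61) = 1/42 - 1*(-18) = 1/42 + 18 = 757/42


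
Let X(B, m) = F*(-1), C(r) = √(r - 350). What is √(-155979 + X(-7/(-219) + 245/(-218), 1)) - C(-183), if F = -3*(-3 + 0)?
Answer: I*(-√533 + 6*√4333) ≈ 371.87*I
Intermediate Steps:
C(r) = √(-350 + r)
F = 9 (F = -3*(-3) = 9)
X(B, m) = -9 (X(B, m) = 9*(-1) = -9)
√(-155979 + X(-7/(-219) + 245/(-218), 1)) - C(-183) = √(-155979 - 9) - √(-350 - 183) = √(-155988) - √(-533) = 6*I*√4333 - I*√533 = -I*√533 + 6*I*√4333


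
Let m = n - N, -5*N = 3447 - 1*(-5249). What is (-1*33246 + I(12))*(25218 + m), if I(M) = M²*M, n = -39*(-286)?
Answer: -6005944008/5 ≈ -1.2012e+9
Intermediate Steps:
N = -8696/5 (N = -(3447 - 1*(-5249))/5 = -(3447 + 5249)/5 = -⅕*8696 = -8696/5 ≈ -1739.2)
n = 11154
m = 64466/5 (m = 11154 - 1*(-8696/5) = 11154 + 8696/5 = 64466/5 ≈ 12893.)
I(M) = M³
(-1*33246 + I(12))*(25218 + m) = (-1*33246 + 12³)*(25218 + 64466/5) = (-33246 + 1728)*(190556/5) = -31518*190556/5 = -6005944008/5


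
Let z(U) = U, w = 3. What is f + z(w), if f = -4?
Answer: -1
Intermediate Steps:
f + z(w) = -4 + 3 = -1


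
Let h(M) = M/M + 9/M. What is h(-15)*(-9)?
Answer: -18/5 ≈ -3.6000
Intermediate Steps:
h(M) = 1 + 9/M
h(-15)*(-9) = ((9 - 15)/(-15))*(-9) = -1/15*(-6)*(-9) = (⅖)*(-9) = -18/5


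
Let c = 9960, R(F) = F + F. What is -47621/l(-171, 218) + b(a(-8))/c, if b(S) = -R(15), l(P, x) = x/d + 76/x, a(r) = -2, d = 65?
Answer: -28003773713/2177256 ≈ -12862.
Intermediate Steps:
R(F) = 2*F
l(P, x) = 76/x + x/65 (l(P, x) = x/65 + 76/x = 76/x + x/65)
b(S) = -30 (b(S) = -2*15 = -1*30 = -30)
-47621/l(-171, 218) + b(a(-8))/c = -47621/(76/218 + (1/65)*218) - 30/9960 = -47621/(76*(1/218) + 218/65) - 30*1/9960 = -47621/(38/109 + 218/65) - 1/332 = -47621/26232/7085 - 1/332 = -47621*7085/26232 - 1/332 = -337394785/26232 - 1/332 = -28003773713/2177256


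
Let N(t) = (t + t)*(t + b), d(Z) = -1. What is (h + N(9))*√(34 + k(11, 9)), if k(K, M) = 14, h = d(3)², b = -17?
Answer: -572*√3 ≈ -990.73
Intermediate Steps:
h = 1 (h = (-1)² = 1)
N(t) = 2*t*(-17 + t) (N(t) = (t + t)*(t - 17) = (2*t)*(-17 + t) = 2*t*(-17 + t))
(h + N(9))*√(34 + k(11, 9)) = (1 + 2*9*(-17 + 9))*√(34 + 14) = (1 + 2*9*(-8))*√48 = (1 - 144)*(4*√3) = -572*√3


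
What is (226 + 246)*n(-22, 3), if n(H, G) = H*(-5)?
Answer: 51920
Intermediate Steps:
n(H, G) = -5*H
(226 + 246)*n(-22, 3) = (226 + 246)*(-5*(-22)) = 472*110 = 51920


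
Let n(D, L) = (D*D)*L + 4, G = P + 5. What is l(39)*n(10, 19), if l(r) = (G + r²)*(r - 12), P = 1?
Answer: 78500016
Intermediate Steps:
G = 6 (G = 1 + 5 = 6)
n(D, L) = 4 + L*D² (n(D, L) = D²*L + 4 = L*D² + 4 = 4 + L*D²)
l(r) = (-12 + r)*(6 + r²) (l(r) = (6 + r²)*(r - 12) = (6 + r²)*(-12 + r) = (-12 + r)*(6 + r²))
l(39)*n(10, 19) = (-72 + 39³ - 12*39² + 6*39)*(4 + 19*10²) = (-72 + 59319 - 12*1521 + 234)*(4 + 19*100) = (-72 + 59319 - 18252 + 234)*(4 + 1900) = 41229*1904 = 78500016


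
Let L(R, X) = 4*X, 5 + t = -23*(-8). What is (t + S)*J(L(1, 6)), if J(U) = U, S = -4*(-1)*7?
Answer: 4968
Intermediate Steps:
t = 179 (t = -5 - 23*(-8) = -5 + 184 = 179)
S = 28 (S = 4*7 = 28)
(t + S)*J(L(1, 6)) = (179 + 28)*(4*6) = 207*24 = 4968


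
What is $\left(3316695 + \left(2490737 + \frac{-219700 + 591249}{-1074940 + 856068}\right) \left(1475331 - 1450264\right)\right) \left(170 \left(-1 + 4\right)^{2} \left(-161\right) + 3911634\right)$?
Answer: $\frac{6261281470824071838435}{27359} \approx 2.2886 \cdot 10^{17}$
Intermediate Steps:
$\left(3316695 + \left(2490737 + \frac{-219700 + 591249}{-1074940 + 856068}\right) \left(1475331 - 1450264\right)\right) \left(170 \left(-1 + 4\right)^{2} \left(-161\right) + 3911634\right) = \left(3316695 + \left(2490737 + \frac{371549}{-218872}\right) 25067\right) \left(170 \cdot 3^{2} \left(-161\right) + 3911634\right) = \left(3316695 + \left(2490737 + 371549 \left(- \frac{1}{218872}\right)\right) 25067\right) \left(170 \cdot 9 \left(-161\right) + 3911634\right) = \left(3316695 + \left(2490737 - \frac{371549}{218872}\right) 25067\right) \left(1530 \left(-161\right) + 3911634\right) = \left(3316695 + \frac{545152217115}{218872} \cdot 25067\right) \left(-246330 + 3911634\right) = \left(3316695 + \frac{13665330626421705}{218872}\right) 3665304 = \frac{13666056558089745}{218872} \cdot 3665304 = \frac{6261281470824071838435}{27359}$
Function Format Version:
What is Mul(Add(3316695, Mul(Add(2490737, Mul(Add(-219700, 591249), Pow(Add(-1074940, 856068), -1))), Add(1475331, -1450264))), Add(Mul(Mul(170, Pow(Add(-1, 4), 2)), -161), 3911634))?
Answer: Rational(6261281470824071838435, 27359) ≈ 2.2886e+17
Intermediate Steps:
Mul(Add(3316695, Mul(Add(2490737, Mul(Add(-219700, 591249), Pow(Add(-1074940, 856068), -1))), Add(1475331, -1450264))), Add(Mul(Mul(170, Pow(Add(-1, 4), 2)), -161), 3911634)) = Mul(Add(3316695, Mul(Add(2490737, Mul(371549, Pow(-218872, -1))), 25067)), Add(Mul(Mul(170, Pow(3, 2)), -161), 3911634)) = Mul(Add(3316695, Mul(Add(2490737, Mul(371549, Rational(-1, 218872))), 25067)), Add(Mul(Mul(170, 9), -161), 3911634)) = Mul(Add(3316695, Mul(Add(2490737, Rational(-371549, 218872)), 25067)), Add(Mul(1530, -161), 3911634)) = Mul(Add(3316695, Mul(Rational(545152217115, 218872), 25067)), Add(-246330, 3911634)) = Mul(Add(3316695, Rational(13665330626421705, 218872)), 3665304) = Mul(Rational(13666056558089745, 218872), 3665304) = Rational(6261281470824071838435, 27359)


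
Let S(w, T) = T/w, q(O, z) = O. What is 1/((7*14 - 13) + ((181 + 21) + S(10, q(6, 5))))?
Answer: 5/1438 ≈ 0.0034771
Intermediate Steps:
1/((7*14 - 13) + ((181 + 21) + S(10, q(6, 5)))) = 1/((7*14 - 13) + ((181 + 21) + 6/10)) = 1/((98 - 13) + (202 + 6*(⅒))) = 1/(85 + (202 + ⅗)) = 1/(85 + 1013/5) = 1/(1438/5) = 5/1438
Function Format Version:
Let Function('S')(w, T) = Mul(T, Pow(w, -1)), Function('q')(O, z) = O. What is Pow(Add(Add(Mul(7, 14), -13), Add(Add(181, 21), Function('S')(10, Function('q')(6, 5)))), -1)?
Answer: Rational(5, 1438) ≈ 0.0034771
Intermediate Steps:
Pow(Add(Add(Mul(7, 14), -13), Add(Add(181, 21), Function('S')(10, Function('q')(6, 5)))), -1) = Pow(Add(Add(Mul(7, 14), -13), Add(Add(181, 21), Mul(6, Pow(10, -1)))), -1) = Pow(Add(Add(98, -13), Add(202, Mul(6, Rational(1, 10)))), -1) = Pow(Add(85, Add(202, Rational(3, 5))), -1) = Pow(Add(85, Rational(1013, 5)), -1) = Pow(Rational(1438, 5), -1) = Rational(5, 1438)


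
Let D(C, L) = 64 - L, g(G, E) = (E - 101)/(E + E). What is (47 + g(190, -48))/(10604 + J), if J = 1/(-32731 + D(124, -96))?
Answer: 50604477/11052252256 ≈ 0.0045787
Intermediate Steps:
g(G, E) = (-101 + E)/(2*E) (g(G, E) = (-101 + E)/((2*E)) = (-101 + E)*(1/(2*E)) = (-101 + E)/(2*E))
J = -1/32571 (J = 1/(-32731 + (64 - 1*(-96))) = 1/(-32731 + (64 + 96)) = 1/(-32731 + 160) = 1/(-32571) = -1/32571 ≈ -3.0702e-5)
(47 + g(190, -48))/(10604 + J) = (47 + (1/2)*(-101 - 48)/(-48))/(10604 - 1/32571) = (47 + (1/2)*(-1/48)*(-149))/(345382883/32571) = (47 + 149/96)*(32571/345382883) = (4661/96)*(32571/345382883) = 50604477/11052252256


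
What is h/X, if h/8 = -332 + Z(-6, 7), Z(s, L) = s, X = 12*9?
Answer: -676/27 ≈ -25.037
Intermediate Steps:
X = 108
h = -2704 (h = 8*(-332 - 6) = 8*(-338) = -2704)
h/X = -2704/108 = -2704*1/108 = -676/27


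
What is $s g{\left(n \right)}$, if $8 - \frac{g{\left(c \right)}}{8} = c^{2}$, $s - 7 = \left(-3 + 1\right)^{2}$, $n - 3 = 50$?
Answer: $-246488$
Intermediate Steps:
$n = 53$ ($n = 3 + 50 = 53$)
$s = 11$ ($s = 7 + \left(-3 + 1\right)^{2} = 7 + \left(-2\right)^{2} = 7 + 4 = 11$)
$g{\left(c \right)} = 64 - 8 c^{2}$
$s g{\left(n \right)} = 11 \left(64 - 8 \cdot 53^{2}\right) = 11 \left(64 - 22472\right) = 11 \left(-22408\right) = -246488$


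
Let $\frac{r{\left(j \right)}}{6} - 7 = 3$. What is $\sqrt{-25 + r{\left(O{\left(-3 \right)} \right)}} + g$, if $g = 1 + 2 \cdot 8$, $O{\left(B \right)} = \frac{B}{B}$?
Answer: $17 + \sqrt{35} \approx 22.916$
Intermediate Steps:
$O{\left(B \right)} = 1$
$r{\left(j \right)} = 60$ ($r{\left(j \right)} = 42 + 6 \cdot 3 = 42 + 18 = 60$)
$g = 17$ ($g = 1 + 16 = 17$)
$\sqrt{-25 + r{\left(O{\left(-3 \right)} \right)}} + g = \sqrt{-25 + 60} + 17 = \sqrt{35} + 17 = 17 + \sqrt{35}$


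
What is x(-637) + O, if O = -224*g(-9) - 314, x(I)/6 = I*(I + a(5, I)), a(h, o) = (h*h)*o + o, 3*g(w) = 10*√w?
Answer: 65734264 - 2240*I ≈ 6.5734e+7 - 2240.0*I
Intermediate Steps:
g(w) = 10*√w/3 (g(w) = (10*√w)/3 = 10*√w/3)
a(h, o) = o + o*h² (a(h, o) = h²*o + o = o*h² + o = o + o*h²)
x(I) = 162*I² (x(I) = 6*(I*(I + I*(1 + 5²))) = 6*(I*(I + I*(1 + 25))) = 6*(I*(I + I*26)) = 6*(I*(I + 26*I)) = 6*(I*(27*I)) = 6*(27*I²) = 162*I²)
O = -314 - 2240*I (O = -2240*√(-9)/3 - 314 = -2240*3*I/3 - 314 = -2240*I - 314 = -314 - 2240*I ≈ -314.0 - 2240.0*I)
x(-637) + O = 162*(-637)² + (-314 - 2240*I) = 162*405769 + (-314 - 2240*I) = 65734578 + (-314 - 2240*I) = 65734264 - 2240*I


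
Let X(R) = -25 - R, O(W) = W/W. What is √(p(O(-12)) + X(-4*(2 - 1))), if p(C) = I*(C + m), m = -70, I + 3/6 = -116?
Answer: √32070/2 ≈ 89.541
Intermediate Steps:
I = -233/2 (I = -½ - 116 = -233/2 ≈ -116.50)
O(W) = 1
p(C) = 8155 - 233*C/2 (p(C) = -233*(C - 70)/2 = -233*(-70 + C)/2 = 8155 - 233*C/2)
√(p(O(-12)) + X(-4*(2 - 1))) = √((8155 - 233/2*1) + (-25 - (-4)*(2 - 1))) = √((8155 - 233/2) + (-25 - (-4))) = √(16077/2 + (-25 - 1*(-4))) = √(16077/2 + (-25 + 4)) = √(16077/2 - 21) = √(16035/2) = √32070/2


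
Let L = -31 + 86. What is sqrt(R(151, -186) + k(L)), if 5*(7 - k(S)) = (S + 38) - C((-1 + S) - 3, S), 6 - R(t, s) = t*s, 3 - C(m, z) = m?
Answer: sqrt(701770)/5 ≈ 167.54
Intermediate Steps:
C(m, z) = 3 - m
L = 55
R(t, s) = 6 - s*t (R(t, s) = 6 - t*s = 6 - s*t)
k(S) = 4/5 - 2*S/5 (k(S) = 7 - ((S + 38) - (3 - ((-1 + S) - 3)))/5 = 7 - ((38 + S) - (3 - (-4 + S)))/5 = 7 - ((38 + S) - (3 + (4 - S)))/5 = 7 - ((38 + S) - (7 - S))/5 = 7 - ((38 + S) + (-7 + S))/5 = 7 - (31 + 2*S)/5 = 7 + (-31/5 - 2*S/5) = 4/5 - 2*S/5)
sqrt(R(151, -186) + k(L)) = sqrt((6 - 1*(-186)*151) + (4/5 - 2/5*55)) = sqrt((6 + 28086) + (4/5 - 22)) = sqrt(28092 - 106/5) = sqrt(140354/5) = sqrt(701770)/5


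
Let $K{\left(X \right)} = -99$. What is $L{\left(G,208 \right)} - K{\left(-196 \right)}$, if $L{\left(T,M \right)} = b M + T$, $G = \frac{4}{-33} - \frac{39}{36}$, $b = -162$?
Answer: $- \frac{1478321}{44} \approx -33598.0$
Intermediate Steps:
$G = - \frac{53}{44}$ ($G = 4 \left(- \frac{1}{33}\right) - \frac{13}{12} = - \frac{4}{33} - \frac{13}{12} = - \frac{53}{44} \approx -1.2045$)
$L{\left(T,M \right)} = T - 162 M$ ($L{\left(T,M \right)} = - 162 M + T = T - 162 M$)
$L{\left(G,208 \right)} - K{\left(-196 \right)} = \left(- \frac{53}{44} - 33696\right) - -99 = \left(- \frac{53}{44} - 33696\right) + 99 = - \frac{1482677}{44} + 99 = - \frac{1478321}{44}$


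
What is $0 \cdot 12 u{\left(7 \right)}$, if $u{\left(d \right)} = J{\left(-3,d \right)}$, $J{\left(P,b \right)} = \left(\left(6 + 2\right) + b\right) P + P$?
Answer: $0$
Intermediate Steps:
$J{\left(P,b \right)} = P + P \left(8 + b\right)$ ($J{\left(P,b \right)} = \left(8 + b\right) P + P = P \left(8 + b\right) + P = P + P \left(8 + b\right)$)
$u{\left(d \right)} = -27 - 3 d$ ($u{\left(d \right)} = - 3 \left(9 + d\right) = -27 - 3 d$)
$0 \cdot 12 u{\left(7 \right)} = 0 \cdot 12 \left(-27 - 21\right) = 0 \left(-27 - 21\right) = 0 \left(-48\right) = 0$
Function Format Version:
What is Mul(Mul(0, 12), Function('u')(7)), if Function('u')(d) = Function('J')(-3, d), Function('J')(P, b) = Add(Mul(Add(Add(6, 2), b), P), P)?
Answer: 0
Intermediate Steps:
Function('J')(P, b) = Add(P, Mul(P, Add(8, b))) (Function('J')(P, b) = Add(Mul(Add(8, b), P), P) = Add(Mul(P, Add(8, b)), P) = Add(P, Mul(P, Add(8, b))))
Function('u')(d) = Add(-27, Mul(-3, d)) (Function('u')(d) = Mul(-3, Add(9, d)) = Add(-27, Mul(-3, d)))
Mul(Mul(0, 12), Function('u')(7)) = Mul(Mul(0, 12), Add(-27, Mul(-3, 7))) = Mul(0, Add(-27, -21)) = Mul(0, -48) = 0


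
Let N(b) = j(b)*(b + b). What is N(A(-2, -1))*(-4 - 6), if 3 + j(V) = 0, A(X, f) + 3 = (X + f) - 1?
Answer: -420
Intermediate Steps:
A(X, f) = -4 + X + f (A(X, f) = -3 + ((X + f) - 1) = -3 + (-1 + X + f) = -4 + X + f)
j(V) = -3 (j(V) = -3 + 0 = -3)
N(b) = -6*b (N(b) = -3*(b + b) = -6*b)
N(A(-2, -1))*(-4 - 6) = (-6*(-4 - 2 - 1))*(-4 - 6) = -6*(-7)*(-10) = 42*(-10) = -420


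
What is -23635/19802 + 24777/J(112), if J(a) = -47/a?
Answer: -54952136093/930694 ≈ -59044.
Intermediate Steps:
-23635/19802 + 24777/J(112) = -23635/19802 + 24777/((-47/112)) = -23635*1/19802 + 24777/((-47*1/112)) = -23635/19802 + 24777/(-47/112) = -23635/19802 + 24777*(-112/47) = -23635/19802 - 2775024/47 = -54952136093/930694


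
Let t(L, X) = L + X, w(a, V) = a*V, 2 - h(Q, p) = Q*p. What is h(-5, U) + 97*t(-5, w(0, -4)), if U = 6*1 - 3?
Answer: -468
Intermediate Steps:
U = 3 (U = 6 - 3 = 3)
h(Q, p) = 2 - Q*p
w(a, V) = V*a
h(-5, U) + 97*t(-5, w(0, -4)) = (2 - 1*(-5)*3) + 97*(-5 - 4*0) = (2 + 15) + 97*(-5 + 0) = 17 + 97*(-5) = 17 - 485 = -468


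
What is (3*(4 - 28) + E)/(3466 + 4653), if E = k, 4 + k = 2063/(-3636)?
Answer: -278399/29520684 ≈ -0.0094306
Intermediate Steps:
k = -16607/3636 (k = -4 + 2063/(-3636) = -4 + 2063*(-1/3636) = -4 - 2063/3636 = -16607/3636 ≈ -4.5674)
E = -16607/3636 ≈ -4.5674
(3*(4 - 28) + E)/(3466 + 4653) = (3*(4 - 28) - 16607/3636)/(3466 + 4653) = (3*(-24) - 16607/3636)/8119 = (-72 - 16607/3636)*(1/8119) = -278399/3636*1/8119 = -278399/29520684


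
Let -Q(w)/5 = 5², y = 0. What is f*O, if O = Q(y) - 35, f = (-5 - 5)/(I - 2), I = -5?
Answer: -1600/7 ≈ -228.57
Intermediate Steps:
Q(w) = -125 (Q(w) = -5*5² = -5*25 = -125)
f = 10/7 (f = (-5 - 5)/(-5 - 2) = -10/(-7) = -10*(-⅐) = 10/7 ≈ 1.4286)
O = -160 (O = -125 - 35 = -160)
f*O = (10/7)*(-160) = -1600/7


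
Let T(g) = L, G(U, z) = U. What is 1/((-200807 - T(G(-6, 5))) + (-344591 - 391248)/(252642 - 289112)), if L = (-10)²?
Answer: -36470/7326342451 ≈ -4.9779e-6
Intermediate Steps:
L = 100
T(g) = 100
1/((-200807 - T(G(-6, 5))) + (-344591 - 391248)/(252642 - 289112)) = 1/((-200807 - 1*100) + (-344591 - 391248)/(252642 - 289112)) = 1/((-200807 - 100) - 735839/(-36470)) = 1/(-200907 - 735839*(-1/36470)) = 1/(-200907 + 735839/36470) = 1/(-7326342451/36470) = -36470/7326342451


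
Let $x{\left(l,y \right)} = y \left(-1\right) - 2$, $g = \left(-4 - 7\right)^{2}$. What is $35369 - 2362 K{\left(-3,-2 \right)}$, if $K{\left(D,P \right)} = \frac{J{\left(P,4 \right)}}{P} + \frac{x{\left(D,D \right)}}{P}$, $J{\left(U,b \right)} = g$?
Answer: $179451$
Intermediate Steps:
$g = 121$ ($g = \left(-4 - 7\right)^{2} = \left(-11\right)^{2} = 121$)
$x{\left(l,y \right)} = -2 - y$ ($x{\left(l,y \right)} = - y - 2 = -2 - y$)
$J{\left(U,b \right)} = 121$
$K{\left(D,P \right)} = \frac{121}{P} + \frac{-2 - D}{P}$
$35369 - 2362 K{\left(-3,-2 \right)} = 35369 - 2362 \frac{119 - -3}{-2} = 35369 - 2362 \left(- \frac{119 + 3}{2}\right) = 35369 - 2362 \left(\left(- \frac{1}{2}\right) 122\right) = 35369 - -144082 = 35369 + 144082 = 179451$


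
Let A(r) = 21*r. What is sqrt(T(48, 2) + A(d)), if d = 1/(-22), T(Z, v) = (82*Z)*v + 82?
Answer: sqrt(3849274)/22 ≈ 89.180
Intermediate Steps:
T(Z, v) = 82 + 82*Z*v (T(Z, v) = 82*Z*v + 82 = 82 + 82*Z*v)
d = -1/22 ≈ -0.045455
sqrt(T(48, 2) + A(d)) = sqrt((82 + 82*48*2) + 21*(-1/22)) = sqrt((82 + 7872) - 21/22) = sqrt(7954 - 21/22) = sqrt(174967/22) = sqrt(3849274)/22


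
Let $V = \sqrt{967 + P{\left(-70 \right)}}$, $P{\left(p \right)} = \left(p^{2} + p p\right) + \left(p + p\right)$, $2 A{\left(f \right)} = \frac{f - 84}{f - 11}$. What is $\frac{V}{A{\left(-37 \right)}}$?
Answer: $\frac{96 \sqrt{10627}}{121} \approx 81.788$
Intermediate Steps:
$A{\left(f \right)} = \frac{-84 + f}{2 \left(-11 + f\right)}$ ($A{\left(f \right)} = \frac{\left(f - 84\right) \frac{1}{f - 11}}{2} = \frac{\left(-84 + f\right) \frac{1}{-11 + f}}{2} = \frac{\frac{1}{-11 + f} \left(-84 + f\right)}{2} = \frac{-84 + f}{2 \left(-11 + f\right)}$)
$P{\left(p \right)} = 2 p + 2 p^{2}$ ($P{\left(p \right)} = \left(p^{2} + p^{2}\right) + 2 p = 2 p^{2} + 2 p = 2 p + 2 p^{2}$)
$V = \sqrt{10627}$ ($V = \sqrt{967 + 2 \left(-70\right) \left(1 - 70\right)} = \sqrt{967 + 2 \left(-70\right) \left(-69\right)} = \sqrt{967 + 9660} = \sqrt{10627} \approx 103.09$)
$\frac{V}{A{\left(-37 \right)}} = \frac{\sqrt{10627}}{\frac{1}{2} \frac{1}{-11 - 37} \left(-84 - 37\right)} = \frac{\sqrt{10627}}{\frac{1}{2} \frac{1}{-48} \left(-121\right)} = \frac{\sqrt{10627}}{\frac{1}{2} \left(- \frac{1}{48}\right) \left(-121\right)} = \frac{\sqrt{10627}}{\frac{121}{96}} = \sqrt{10627} \cdot \frac{96}{121} = \frac{96 \sqrt{10627}}{121}$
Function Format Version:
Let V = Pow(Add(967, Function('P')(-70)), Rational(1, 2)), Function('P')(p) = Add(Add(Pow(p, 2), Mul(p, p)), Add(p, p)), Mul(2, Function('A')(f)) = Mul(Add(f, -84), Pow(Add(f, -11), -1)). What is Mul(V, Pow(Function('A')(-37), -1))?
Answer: Mul(Rational(96, 121), Pow(10627, Rational(1, 2))) ≈ 81.788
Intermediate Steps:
Function('A')(f) = Mul(Rational(1, 2), Pow(Add(-11, f), -1), Add(-84, f)) (Function('A')(f) = Mul(Rational(1, 2), Mul(Add(f, -84), Pow(Add(f, -11), -1))) = Mul(Rational(1, 2), Mul(Add(-84, f), Pow(Add(-11, f), -1))) = Mul(Rational(1, 2), Mul(Pow(Add(-11, f), -1), Add(-84, f))) = Mul(Rational(1, 2), Pow(Add(-11, f), -1), Add(-84, f)))
Function('P')(p) = Add(Mul(2, p), Mul(2, Pow(p, 2))) (Function('P')(p) = Add(Add(Pow(p, 2), Pow(p, 2)), Mul(2, p)) = Add(Mul(2, Pow(p, 2)), Mul(2, p)) = Add(Mul(2, p), Mul(2, Pow(p, 2))))
V = Pow(10627, Rational(1, 2)) (V = Pow(Add(967, Mul(2, -70, Add(1, -70))), Rational(1, 2)) = Pow(Add(967, Mul(2, -70, -69)), Rational(1, 2)) = Pow(Add(967, 9660), Rational(1, 2)) = Pow(10627, Rational(1, 2)) ≈ 103.09)
Mul(V, Pow(Function('A')(-37), -1)) = Mul(Pow(10627, Rational(1, 2)), Pow(Mul(Rational(1, 2), Pow(Add(-11, -37), -1), Add(-84, -37)), -1)) = Mul(Pow(10627, Rational(1, 2)), Pow(Mul(Rational(1, 2), Pow(-48, -1), -121), -1)) = Mul(Pow(10627, Rational(1, 2)), Pow(Mul(Rational(1, 2), Rational(-1, 48), -121), -1)) = Mul(Pow(10627, Rational(1, 2)), Pow(Rational(121, 96), -1)) = Mul(Pow(10627, Rational(1, 2)), Rational(96, 121)) = Mul(Rational(96, 121), Pow(10627, Rational(1, 2)))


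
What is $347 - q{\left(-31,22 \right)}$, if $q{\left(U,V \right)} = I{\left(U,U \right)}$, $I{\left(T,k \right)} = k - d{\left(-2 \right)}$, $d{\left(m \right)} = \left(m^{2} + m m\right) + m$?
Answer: $384$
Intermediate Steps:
$d{\left(m \right)} = m + 2 m^{2}$ ($d{\left(m \right)} = \left(m^{2} + m^{2}\right) + m = 2 m^{2} + m = m + 2 m^{2}$)
$I{\left(T,k \right)} = -6 + k$ ($I{\left(T,k \right)} = k - - 2 \left(1 + 2 \left(-2\right)\right) = k - - 2 \left(1 - 4\right) = k - \left(-2\right) \left(-3\right) = k - 6 = -6 + k$)
$q{\left(U,V \right)} = -6 + U$
$347 - q{\left(-31,22 \right)} = 347 - \left(-6 - 31\right) = 347 - -37 = 347 + 37 = 384$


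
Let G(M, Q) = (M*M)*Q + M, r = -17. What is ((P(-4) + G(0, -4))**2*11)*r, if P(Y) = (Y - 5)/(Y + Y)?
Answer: -15147/64 ≈ -236.67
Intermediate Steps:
G(M, Q) = M + Q*M**2 (G(M, Q) = M**2*Q + M = Q*M**2 + M = M + Q*M**2)
P(Y) = (-5 + Y)/(2*Y) (P(Y) = (-5 + Y)/((2*Y)) = (-5 + Y)*(1/(2*Y)) = (-5 + Y)/(2*Y))
((P(-4) + G(0, -4))**2*11)*r = (((1/2)*(-5 - 4)/(-4) + 0*(1 + 0*(-4)))**2*11)*(-17) = (((1/2)*(-1/4)*(-9) + 0*(1 + 0))**2*11)*(-17) = ((9/8 + 0*1)**2*11)*(-17) = ((9/8 + 0)**2*11)*(-17) = ((9/8)**2*11)*(-17) = ((81/64)*11)*(-17) = (891/64)*(-17) = -15147/64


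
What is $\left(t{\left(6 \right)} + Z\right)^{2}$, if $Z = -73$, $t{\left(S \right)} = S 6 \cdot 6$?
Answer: $20449$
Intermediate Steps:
$t{\left(S \right)} = 36 S$ ($t{\left(S \right)} = 6 S 6 = 36 S$)
$\left(t{\left(6 \right)} + Z\right)^{2} = \left(36 \cdot 6 - 73\right)^{2} = \left(216 - 73\right)^{2} = 143^{2} = 20449$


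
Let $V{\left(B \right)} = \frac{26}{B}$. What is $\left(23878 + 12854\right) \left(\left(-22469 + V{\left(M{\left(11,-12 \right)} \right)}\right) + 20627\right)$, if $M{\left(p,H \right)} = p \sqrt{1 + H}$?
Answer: $-67660344 - \frac{955032 i \sqrt{11}}{121} \approx -6.766 \cdot 10^{7} - 26178.0 i$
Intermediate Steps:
$\left(23878 + 12854\right) \left(\left(-22469 + V{\left(M{\left(11,-12 \right)} \right)}\right) + 20627\right) = \left(23878 + 12854\right) \left(\left(-22469 + \frac{26}{11 \sqrt{1 - 12}}\right) + 20627\right) = 36732 \left(\left(-22469 + \frac{26}{11 \sqrt{-11}}\right) + 20627\right) = 36732 \left(\left(-22469 + \frac{26}{11 i \sqrt{11}}\right) + 20627\right) = 36732 \left(\left(-22469 + 26 \left(- \frac{i \sqrt{11}}{121}\right)\right) + 20627\right) = 36732 \left(\left(-22469 - \frac{26 i \sqrt{11}}{121}\right) + 20627\right) = 36732 \left(-1842 - \frac{26 i \sqrt{11}}{121}\right) = -67660344 - \frac{955032 i \sqrt{11}}{121}$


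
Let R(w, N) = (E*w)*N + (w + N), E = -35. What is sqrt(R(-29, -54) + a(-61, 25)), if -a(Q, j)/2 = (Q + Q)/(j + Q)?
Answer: I*sqrt(494098)/3 ≈ 234.31*I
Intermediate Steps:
a(Q, j) = -4*Q/(Q + j) (a(Q, j) = -2*(Q + Q)/(j + Q) = -2*2*Q/(Q + j) = -4*Q/(Q + j))
R(w, N) = N + w - 35*N*w (R(w, N) = (-35*w)*N + (w + N) = -35*N*w + (N + w) = N + w - 35*N*w)
sqrt(R(-29, -54) + a(-61, 25)) = sqrt((-54 - 29 - 35*(-54)*(-29)) - 4*(-61)/(-61 + 25)) = sqrt((-54 - 29 - 54810) - 4*(-61)/(-36)) = sqrt(-54893 - 4*(-61)*(-1/36)) = sqrt(-54893 - 61/9) = sqrt(-494098/9) = I*sqrt(494098)/3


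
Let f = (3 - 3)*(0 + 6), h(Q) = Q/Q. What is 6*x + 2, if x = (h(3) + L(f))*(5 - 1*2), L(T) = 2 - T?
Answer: 56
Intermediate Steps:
h(Q) = 1
f = 0 (f = 0*6 = 0)
x = 9 (x = (1 + (2 - 1*0))*(5 - 1*2) = (1 + (2 + 0))*(5 - 2) = (1 + 2)*3 = 3*3 = 9)
6*x + 2 = 6*9 + 2 = 54 + 2 = 56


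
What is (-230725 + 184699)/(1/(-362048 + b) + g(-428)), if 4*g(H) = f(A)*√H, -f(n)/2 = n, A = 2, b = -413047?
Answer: 35674522470/257130526862701 - 55302287987769300*I*√107/257130526862701 ≈ 0.00013874 - 2224.8*I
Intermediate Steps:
f(n) = -2*n
g(H) = -√H (g(H) = ((-2*2)*√H)/4 = (-4*√H)/4 = -√H)
(-230725 + 184699)/(1/(-362048 + b) + g(-428)) = (-230725 + 184699)/(1/(-362048 - 413047) - √(-428)) = -46026/(1/(-775095) - 2*I*√107) = -46026/(-1/775095 - 2*I*√107)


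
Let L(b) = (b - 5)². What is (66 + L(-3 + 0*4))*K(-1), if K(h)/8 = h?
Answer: -1040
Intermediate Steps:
K(h) = 8*h
L(b) = (-5 + b)²
(66 + L(-3 + 0*4))*K(-1) = (66 + (-5 + (-3 + 0*4))²)*(8*(-1)) = (66 + (-5 + (-3 + 0))²)*(-8) = (66 + (-5 - 3)²)*(-8) = (66 + (-8)²)*(-8) = (66 + 64)*(-8) = 130*(-8) = -1040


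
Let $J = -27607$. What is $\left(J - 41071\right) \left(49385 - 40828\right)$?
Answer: $-587677646$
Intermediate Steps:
$\left(J - 41071\right) \left(49385 - 40828\right) = \left(-27607 - 41071\right) \left(49385 - 40828\right) = \left(-68678\right) 8557 = -587677646$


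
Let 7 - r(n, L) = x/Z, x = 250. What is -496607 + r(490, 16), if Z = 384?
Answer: -95347325/192 ≈ -4.9660e+5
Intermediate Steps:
r(n, L) = 1219/192 (r(n, L) = 7 - 250/384 = 7 - 1*125/192 = 7 - 125/192 = 1219/192)
-496607 + r(490, 16) = -496607 + 1219/192 = -95347325/192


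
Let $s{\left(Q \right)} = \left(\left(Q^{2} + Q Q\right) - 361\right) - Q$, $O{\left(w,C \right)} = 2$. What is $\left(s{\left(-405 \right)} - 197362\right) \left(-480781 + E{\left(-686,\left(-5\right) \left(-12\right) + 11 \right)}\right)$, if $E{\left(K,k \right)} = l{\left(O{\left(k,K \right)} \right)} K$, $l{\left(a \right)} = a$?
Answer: $-63032825996$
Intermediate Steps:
$E{\left(K,k \right)} = 2 K$
$s{\left(Q \right)} = -361 - Q + 2 Q^{2}$ ($s{\left(Q \right)} = \left(\left(Q^{2} + Q^{2}\right) - 361\right) - Q = \left(2 Q^{2} - 361\right) - Q = \left(-361 + 2 Q^{2}\right) - Q = -361 - Q + 2 Q^{2}$)
$\left(s{\left(-405 \right)} - 197362\right) \left(-480781 + E{\left(-686,\left(-5\right) \left(-12\right) + 11 \right)}\right) = \left(\left(-361 - -405 + 2 \left(-405\right)^{2}\right) - 197362\right) \left(-480781 + 2 \left(-686\right)\right) = \left(\left(-361 + 405 + 2 \cdot 164025\right) - 197362\right) \left(-480781 - 1372\right) = \left(\left(-361 + 405 + 328050\right) - 197362\right) \left(-482153\right) = \left(328094 - 197362\right) \left(-482153\right) = 130732 \left(-482153\right) = -63032825996$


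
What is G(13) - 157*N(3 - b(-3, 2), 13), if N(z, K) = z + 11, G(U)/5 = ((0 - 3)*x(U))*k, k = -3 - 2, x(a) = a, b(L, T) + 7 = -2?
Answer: -2636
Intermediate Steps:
b(L, T) = -9 (b(L, T) = -7 - 2 = -9)
k = -5
G(U) = 75*U (G(U) = 5*(((0 - 3)*U)*(-5)) = 5*(-3*U*(-5)) = 5*(15*U) = 75*U)
N(z, K) = 11 + z
G(13) - 157*N(3 - b(-3, 2), 13) = 75*13 - 157*(11 + (3 - 1*(-9))) = 975 - 157*(11 + (3 + 9)) = 975 - 157*(11 + 12) = 975 - 157*23 = 975 - 3611 = -2636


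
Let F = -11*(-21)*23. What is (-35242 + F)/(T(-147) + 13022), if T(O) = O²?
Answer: -29929/34631 ≈ -0.86423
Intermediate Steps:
F = 5313 (F = 231*23 = 5313)
(-35242 + F)/(T(-147) + 13022) = (-35242 + 5313)/((-147)² + 13022) = -29929/(21609 + 13022) = -29929/34631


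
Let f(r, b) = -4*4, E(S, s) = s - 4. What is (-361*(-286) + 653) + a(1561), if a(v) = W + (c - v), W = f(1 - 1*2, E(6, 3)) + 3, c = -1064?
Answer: 101261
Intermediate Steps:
E(S, s) = -4 + s
f(r, b) = -16
W = -13 (W = -16 + 3 = -13)
a(v) = -1077 - v (a(v) = -13 + (-1064 - v) = -1077 - v)
(-361*(-286) + 653) + a(1561) = (-361*(-286) + 653) + (-1077 - 1*1561) = (103246 + 653) + (-1077 - 1561) = 103899 - 2638 = 101261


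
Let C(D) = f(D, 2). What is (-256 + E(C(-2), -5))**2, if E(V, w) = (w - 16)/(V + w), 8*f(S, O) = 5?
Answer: 1577536/25 ≈ 63101.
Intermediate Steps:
f(S, O) = 5/8 (f(S, O) = (1/8)*5 = 5/8)
C(D) = 5/8
E(V, w) = (-16 + w)/(V + w)
(-256 + E(C(-2), -5))**2 = (-256 + (-16 - 5)/(5/8 - 5))**2 = (-256 - 21/(-35/8))**2 = (-256 - 8/35*(-21))**2 = (-256 + 24/5)**2 = (-1256/5)**2 = 1577536/25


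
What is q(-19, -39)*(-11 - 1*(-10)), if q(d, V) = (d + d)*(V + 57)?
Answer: 684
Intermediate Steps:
q(d, V) = 2*d*(57 + V) (q(d, V) = (2*d)*(57 + V) = 2*d*(57 + V))
q(-19, -39)*(-11 - 1*(-10)) = (2*(-19)*(57 - 39))*(-11 - 1*(-10)) = (2*(-19)*18)*(-11 + 10) = -684*(-1) = 684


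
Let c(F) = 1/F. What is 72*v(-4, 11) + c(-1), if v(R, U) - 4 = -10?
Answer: -433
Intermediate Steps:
v(R, U) = -6 (v(R, U) = 4 - 10 = -6)
72*v(-4, 11) + c(-1) = 72*(-6) + 1/(-1) = -432 - 1 = -433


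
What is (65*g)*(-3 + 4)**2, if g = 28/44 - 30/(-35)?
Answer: 7475/77 ≈ 97.078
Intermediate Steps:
g = 115/77 (g = 28*(1/44) - 30*(-1/35) = 7/11 + 6/7 = 115/77 ≈ 1.4935)
(65*g)*(-3 + 4)**2 = (65*(115/77))*(-3 + 4)**2 = (7475/77)*1**2 = (7475/77)*1 = 7475/77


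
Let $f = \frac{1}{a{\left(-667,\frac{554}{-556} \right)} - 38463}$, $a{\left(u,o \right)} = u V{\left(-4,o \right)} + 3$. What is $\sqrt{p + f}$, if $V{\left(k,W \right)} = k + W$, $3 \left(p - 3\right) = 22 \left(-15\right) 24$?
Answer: $\frac{i \sqrt{251473207252701219}}{9765417} \approx 51.352 i$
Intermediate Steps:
$p = -2637$ ($p = 3 + \frac{22 \left(-15\right) 24}{3} = 3 + \frac{\left(-330\right) 24}{3} = 3 + \frac{1}{3} \left(-7920\right) = 3 - 2640 = -2637$)
$V{\left(k,W \right)} = W + k$
$a{\left(u,o \right)} = 3 + u \left(-4 + o\right)$ ($a{\left(u,o \right)} = u \left(o - 4\right) + 3 = u \left(-4 + o\right) + 3 = 3 + u \left(-4 + o\right)$)
$f = - \frac{278}{9765417}$ ($f = \frac{1}{\left(3 - 667 \left(-4 + \frac{554}{-556}\right)\right) - 38463} = \frac{1}{\left(3 - 667 \left(-4 + 554 \left(- \frac{1}{556}\right)\right)\right) - 38463} = \frac{1}{\left(3 - 667 \left(-4 - \frac{277}{278}\right)\right) - 38463} = \frac{1}{\left(3 - - \frac{926463}{278}\right) - 38463} = \frac{1}{\left(3 + \frac{926463}{278}\right) - 38463} = \frac{1}{\frac{927297}{278} - 38463} = \frac{1}{- \frac{9765417}{278}} = - \frac{278}{9765417} \approx -2.8468 \cdot 10^{-5}$)
$\sqrt{p + f} = \sqrt{-2637 - \frac{278}{9765417}} = \sqrt{- \frac{25751404907}{9765417}} = \frac{i \sqrt{251473207252701219}}{9765417}$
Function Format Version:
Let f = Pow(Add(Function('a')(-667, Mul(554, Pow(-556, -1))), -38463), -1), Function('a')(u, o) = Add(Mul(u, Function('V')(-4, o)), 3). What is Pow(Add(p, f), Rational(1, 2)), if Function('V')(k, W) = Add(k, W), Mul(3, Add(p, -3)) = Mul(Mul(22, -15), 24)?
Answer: Mul(Rational(1, 9765417), I, Pow(251473207252701219, Rational(1, 2))) ≈ Mul(51.352, I)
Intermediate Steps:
p = -2637 (p = Add(3, Mul(Rational(1, 3), Mul(Mul(22, -15), 24))) = Add(3, Mul(Rational(1, 3), Mul(-330, 24))) = Add(3, Mul(Rational(1, 3), -7920)) = Add(3, -2640) = -2637)
Function('V')(k, W) = Add(W, k)
Function('a')(u, o) = Add(3, Mul(u, Add(-4, o))) (Function('a')(u, o) = Add(Mul(u, Add(o, -4)), 3) = Add(Mul(u, Add(-4, o)), 3) = Add(3, Mul(u, Add(-4, o))))
f = Rational(-278, 9765417) (f = Pow(Add(Add(3, Mul(-667, Add(-4, Mul(554, Pow(-556, -1))))), -38463), -1) = Pow(Add(Add(3, Mul(-667, Add(-4, Mul(554, Rational(-1, 556))))), -38463), -1) = Pow(Add(Add(3, Mul(-667, Add(-4, Rational(-277, 278)))), -38463), -1) = Pow(Add(Add(3, Mul(-667, Rational(-1389, 278))), -38463), -1) = Pow(Add(Add(3, Rational(926463, 278)), -38463), -1) = Pow(Add(Rational(927297, 278), -38463), -1) = Pow(Rational(-9765417, 278), -1) = Rational(-278, 9765417) ≈ -2.8468e-5)
Pow(Add(p, f), Rational(1, 2)) = Pow(Add(-2637, Rational(-278, 9765417)), Rational(1, 2)) = Pow(Rational(-25751404907, 9765417), Rational(1, 2)) = Mul(Rational(1, 9765417), I, Pow(251473207252701219, Rational(1, 2)))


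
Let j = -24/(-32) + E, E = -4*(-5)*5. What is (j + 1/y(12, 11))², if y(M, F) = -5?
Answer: 4044121/400 ≈ 10110.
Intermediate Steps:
E = 100 (E = 20*5 = 100)
j = 403/4 (j = -24/(-32) + 100 = -24*(-1/32) + 100 = ¾ + 100 = 403/4 ≈ 100.75)
(j + 1/y(12, 11))² = (403/4 + 1/(-5))² = (403/4 - ⅕)² = (2011/20)² = 4044121/400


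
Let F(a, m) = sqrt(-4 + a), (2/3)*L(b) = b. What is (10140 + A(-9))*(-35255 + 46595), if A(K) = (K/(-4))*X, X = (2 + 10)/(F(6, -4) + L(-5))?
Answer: 3563303400/31 - 174960*sqrt(2)/31 ≈ 1.1494e+8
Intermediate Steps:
L(b) = 3*b/2
X = 12/(-15/2 + sqrt(2)) (X = (2 + 10)/(sqrt(-4 + 6) + (3/2)*(-5)) = 12/(sqrt(2) - 15/2) = 12/(-15/2 + sqrt(2)) ≈ -1.9718)
A(K) = -K*(-360/217 - 48*sqrt(2)/217)/4 (A(K) = (K/(-4))*(-360/217 - 48*sqrt(2)/217) = (K*(-1/4))*(-360/217 - 48*sqrt(2)/217) = (-K/4)*(-360/217 - 48*sqrt(2)/217) = -K*(-360/217 - 48*sqrt(2)/217)/4)
(10140 + A(-9))*(-35255 + 46595) = (10140 + ((90/217)*(-9) + (12/217)*(-9)*sqrt(2)))*(-35255 + 46595) = (10140 + (-810/217 - 108*sqrt(2)/217))*11340 = (2199570/217 - 108*sqrt(2)/217)*11340 = 3563303400/31 - 174960*sqrt(2)/31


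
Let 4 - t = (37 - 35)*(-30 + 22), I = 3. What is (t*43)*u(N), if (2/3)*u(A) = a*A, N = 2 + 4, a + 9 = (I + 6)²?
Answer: 557280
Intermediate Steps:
a = 72 (a = -9 + (3 + 6)² = -9 + 9² = -9 + 81 = 72)
t = 20 (t = 4 - (37 - 35)*(-30 + 22) = 4 - 2*(-8) = 4 - 1*(-16) = 4 + 16 = 20)
N = 6
u(A) = 108*A (u(A) = 3*(72*A)/2 = 108*A)
(t*43)*u(N) = (20*43)*(108*6) = 860*648 = 557280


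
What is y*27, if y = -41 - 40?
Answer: -2187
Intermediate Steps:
y = -81
y*27 = -81*27 = -2187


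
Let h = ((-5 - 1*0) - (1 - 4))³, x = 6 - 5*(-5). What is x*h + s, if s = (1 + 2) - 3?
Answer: -248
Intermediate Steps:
s = 0 (s = 3 - 3 = 0)
x = 31 (x = 6 + 25 = 31)
h = -8 (h = ((-5 + 0) - 1*(-3))³ = (-5 + 3)³ = (-2)³ = -8)
x*h + s = 31*(-8) + 0 = -248 + 0 = -248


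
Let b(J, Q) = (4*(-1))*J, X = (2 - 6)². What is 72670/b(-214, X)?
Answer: 36335/428 ≈ 84.895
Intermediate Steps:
X = 16 (X = (-4)² = 16)
b(J, Q) = -4*J
72670/b(-214, X) = 72670/((-4*(-214))) = 72670/856 = 72670*(1/856) = 36335/428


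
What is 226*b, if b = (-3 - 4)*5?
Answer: -7910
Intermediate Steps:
b = -35 (b = -7*5 = -35)
226*b = 226*(-35) = -7910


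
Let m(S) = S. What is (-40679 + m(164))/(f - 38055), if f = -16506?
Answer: 13505/18187 ≈ 0.74256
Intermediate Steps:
(-40679 + m(164))/(f - 38055) = (-40679 + 164)/(-16506 - 38055) = -40515/(-54561) = -40515*(-1/54561) = 13505/18187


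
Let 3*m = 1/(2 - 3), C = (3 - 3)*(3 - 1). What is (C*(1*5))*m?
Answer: 0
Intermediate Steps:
C = 0 (C = 0*2 = 0)
m = -⅓ (m = 1/(3*(2 - 3)) = (⅓)/(-1) = (⅓)*(-1) = -⅓ ≈ -0.33333)
(C*(1*5))*m = (0*(1*5))*(-⅓) = (0*5)*(-⅓) = 0*(-⅓) = 0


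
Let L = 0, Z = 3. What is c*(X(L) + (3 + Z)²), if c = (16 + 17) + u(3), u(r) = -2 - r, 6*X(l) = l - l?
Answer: 1008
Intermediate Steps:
X(l) = 0 (X(l) = (l - l)/6 = (⅙)*0 = 0)
c = 28 (c = (16 + 17) + (-2 - 1*3) = 33 + (-2 - 3) = 33 - 5 = 28)
c*(X(L) + (3 + Z)²) = 28*(0 + (3 + 3)²) = 28*(0 + 6²) = 28*(0 + 36) = 28*36 = 1008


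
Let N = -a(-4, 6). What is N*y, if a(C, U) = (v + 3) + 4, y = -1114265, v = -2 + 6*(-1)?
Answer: -1114265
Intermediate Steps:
v = -8 (v = -2 - 6 = -8)
a(C, U) = -1 (a(C, U) = (-8 + 3) + 4 = -5 + 4 = -1)
N = 1 (N = -1*(-1) = 1)
N*y = 1*(-1114265) = -1114265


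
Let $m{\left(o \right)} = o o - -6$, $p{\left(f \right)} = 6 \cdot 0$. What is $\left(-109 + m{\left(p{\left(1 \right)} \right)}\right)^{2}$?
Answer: $10609$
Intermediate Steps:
$p{\left(f \right)} = 0$
$m{\left(o \right)} = 6 + o^{2}$ ($m{\left(o \right)} = o^{2} + 6 = 6 + o^{2}$)
$\left(-109 + m{\left(p{\left(1 \right)} \right)}\right)^{2} = \left(-109 + \left(6 + 0^{2}\right)\right)^{2} = \left(-109 + \left(6 + 0\right)\right)^{2} = \left(-109 + 6\right)^{2} = \left(-103\right)^{2} = 10609$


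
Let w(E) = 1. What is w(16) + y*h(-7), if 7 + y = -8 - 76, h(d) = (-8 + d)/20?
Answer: 277/4 ≈ 69.250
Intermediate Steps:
h(d) = -2/5 + d/20 (h(d) = (-8 + d)*(1/20) = -2/5 + d/20)
y = -91 (y = -7 + (-8 - 76) = -7 - 84 = -91)
w(16) + y*h(-7) = 1 - 91*(-2/5 + (1/20)*(-7)) = 1 - 91*(-2/5 - 7/20) = 1 - 91*(-3/4) = 1 + 273/4 = 277/4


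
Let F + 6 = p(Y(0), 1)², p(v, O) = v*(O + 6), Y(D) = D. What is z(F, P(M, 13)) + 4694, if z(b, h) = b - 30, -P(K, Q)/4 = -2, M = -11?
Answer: 4658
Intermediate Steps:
p(v, O) = v*(6 + O)
P(K, Q) = 8 (P(K, Q) = -4*(-2) = 8)
F = -6 (F = -6 + (0*(6 + 1))² = -6 + (0*7)² = -6 + 0² = -6 + 0 = -6)
z(b, h) = -30 + b
z(F, P(M, 13)) + 4694 = (-30 - 6) + 4694 = -36 + 4694 = 4658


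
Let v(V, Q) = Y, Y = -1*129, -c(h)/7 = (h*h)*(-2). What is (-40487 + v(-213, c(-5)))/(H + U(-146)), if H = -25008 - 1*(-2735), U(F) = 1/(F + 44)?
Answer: 4142832/2271847 ≈ 1.8236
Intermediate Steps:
U(F) = 1/(44 + F)
c(h) = 14*h² (c(h) = -7*h*h*(-2) = -7*h²*(-2) = -(-14)*h² = 14*h²)
H = -22273 (H = -25008 + 2735 = -22273)
Y = -129
v(V, Q) = -129
(-40487 + v(-213, c(-5)))/(H + U(-146)) = (-40487 - 129)/(-22273 + 1/(44 - 146)) = -40616/(-22273 + 1/(-102)) = -40616/(-22273 - 1/102) = -40616/(-2271847/102) = -40616*(-102/2271847) = 4142832/2271847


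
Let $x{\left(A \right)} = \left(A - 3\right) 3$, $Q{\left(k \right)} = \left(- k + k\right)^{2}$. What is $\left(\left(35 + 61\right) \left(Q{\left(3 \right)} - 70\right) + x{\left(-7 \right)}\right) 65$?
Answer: $-438750$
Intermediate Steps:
$Q{\left(k \right)} = 0$ ($Q{\left(k \right)} = 0^{2} = 0$)
$x{\left(A \right)} = -9 + 3 A$ ($x{\left(A \right)} = \left(-3 + A\right) 3 = -9 + 3 A$)
$\left(\left(35 + 61\right) \left(Q{\left(3 \right)} - 70\right) + x{\left(-7 \right)}\right) 65 = \left(\left(35 + 61\right) \left(0 - 70\right) + \left(-9 + 3 \left(-7\right)\right)\right) 65 = \left(96 \left(-70\right) - 30\right) 65 = \left(-6720 - 30\right) 65 = \left(-6750\right) 65 = -438750$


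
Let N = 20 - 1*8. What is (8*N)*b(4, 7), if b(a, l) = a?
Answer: 384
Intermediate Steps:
N = 12 (N = 20 - 8 = 12)
(8*N)*b(4, 7) = (8*12)*4 = 96*4 = 384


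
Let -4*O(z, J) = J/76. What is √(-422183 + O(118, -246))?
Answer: I*√2438524334/76 ≈ 649.76*I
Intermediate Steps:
O(z, J) = -J/304 (O(z, J) = -J/(4*76) = -J/304)
√(-422183 + O(118, -246)) = √(-422183 - 1/304*(-246)) = √(-422183 + 123/152) = √(-64171693/152) = I*√2438524334/76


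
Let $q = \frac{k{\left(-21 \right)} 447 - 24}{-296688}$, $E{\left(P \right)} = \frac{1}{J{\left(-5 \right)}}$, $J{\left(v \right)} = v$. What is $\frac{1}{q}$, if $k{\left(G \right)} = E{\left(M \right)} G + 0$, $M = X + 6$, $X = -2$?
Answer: $- \frac{494480}{3089} \approx -160.08$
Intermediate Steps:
$M = 4$ ($M = -2 + 6 = 4$)
$E{\left(P \right)} = - \frac{1}{5}$ ($E{\left(P \right)} = \frac{1}{-5} = - \frac{1}{5}$)
$k{\left(G \right)} = - \frac{G}{5}$ ($k{\left(G \right)} = - \frac{G}{5} + 0 = - \frac{G}{5}$)
$q = - \frac{3089}{494480}$ ($q = \frac{\left(- \frac{1}{5}\right) \left(-21\right) 447 - 24}{-296688} = \left(\frac{21}{5} \cdot 447 - 24\right) \left(- \frac{1}{296688}\right) = \left(\frac{9387}{5} - 24\right) \left(- \frac{1}{296688}\right) = \frac{9267}{5} \left(- \frac{1}{296688}\right) = - \frac{3089}{494480} \approx -0.006247$)
$\frac{1}{q} = \frac{1}{- \frac{3089}{494480}} = - \frac{494480}{3089}$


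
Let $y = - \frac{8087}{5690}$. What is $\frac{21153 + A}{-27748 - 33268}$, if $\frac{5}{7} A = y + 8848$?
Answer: $- \frac{954162081}{1735905200} \approx -0.54966$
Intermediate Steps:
$y = - \frac{8087}{5690}$ ($y = \left(-8087\right) \frac{1}{5690} = - \frac{8087}{5690} \approx -1.4213$)
$A = \frac{352359231}{28450}$ ($A = \frac{7 \left(- \frac{8087}{5690} + 8848\right)}{5} = \frac{7}{5} \cdot \frac{50337033}{5690} = \frac{352359231}{28450} \approx 12385.0$)
$\frac{21153 + A}{-27748 - 33268} = \frac{21153 + \frac{352359231}{28450}}{-27748 - 33268} = \frac{954162081}{28450 \left(-61016\right)} = \frac{954162081}{28450} \left(- \frac{1}{61016}\right) = - \frac{954162081}{1735905200}$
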